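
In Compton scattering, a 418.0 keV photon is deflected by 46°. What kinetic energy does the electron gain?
83.5388 keV

By energy conservation: K_e = E_initial - E_final

First find the scattered photon energy:
Initial wavelength: λ = hc/E = 2.9661 pm
Compton shift: Δλ = λ_C(1 - cos(46°)) = 0.7409 pm
Final wavelength: λ' = 2.9661 + 0.7409 = 3.7070 pm
Final photon energy: E' = hc/λ' = 334.4612 keV

Electron kinetic energy:
K_e = E - E' = 418.0000 - 334.4612 = 83.5388 keV

(Intermediate values are shown rounded; full precision is carried through to the final answer.)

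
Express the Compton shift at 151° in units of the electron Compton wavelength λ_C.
1.8746 λ_C

The Compton shift formula is:
Δλ = λ_C(1 - cos θ)

Dividing both sides by λ_C:
Δλ/λ_C = 1 - cos θ

For θ = 151°:
Δλ/λ_C = 1 - cos(151°)
Δλ/λ_C = 1 - -0.8746
Δλ/λ_C = 1.8746

This means the shift is 1.8746 × λ_C = 4.5484 pm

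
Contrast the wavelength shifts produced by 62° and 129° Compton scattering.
129° produces the larger shift by a factor of 3.071

Calculate both shifts using Δλ = λ_C(1 - cos θ):

For θ₁ = 62°:
Δλ₁ = 2.4263 × (1 - cos(62°))
Δλ₁ = 2.4263 × 0.5305
Δλ₁ = 1.2872 pm

For θ₂ = 129°:
Δλ₂ = 2.4263 × (1 - cos(129°))
Δλ₂ = 2.4263 × 1.6293
Δλ₂ = 3.9532 pm

The 129° angle produces the larger shift.
Ratio: 3.9532/1.2872 = 3.071

(Intermediate values are shown rounded; full precision is carried through to the final answer.)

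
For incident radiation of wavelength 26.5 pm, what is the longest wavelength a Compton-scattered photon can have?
31.3526 pm (at θ = 180°)

The Compton shift is Δλ = λ_C(1 − cos θ).

Since cos θ ranges from −1 to 1, the factor (1 − cos θ) ranges from 0 to 2; the maximum shift occurs at θ = 180° (backscattering):
Δλ_max = 2λ_C = 2 × 2.4263 pm = 4.8526 pm

Maximum scattered wavelength:
λ'_max = λ₀ + Δλ_max = 26.5 + 4.8526 = 31.3526 pm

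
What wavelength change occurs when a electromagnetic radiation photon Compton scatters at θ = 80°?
2.0050 pm

Using the Compton scattering formula:
Δλ = λ_C(1 - cos θ)

where λ_C = h/(m_e·c) ≈ 2.4263 pm is the Compton wavelength of an electron.

For θ = 80°:
cos(80°) = 0.1736
1 - cos(80°) = 0.8264

Δλ = 2.4263 × 0.8264
Δλ = 2.0050 pm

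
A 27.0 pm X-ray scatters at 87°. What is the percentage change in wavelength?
8.5160%

Calculate the Compton shift:
Δλ = λ_C(1 - cos(87°))
Δλ = 2.4263 × (1 - cos(87°))
Δλ = 2.4263 × 0.9477
Δλ = 2.2993 pm

Percentage change:
(Δλ/λ₀) × 100 = (2.2993/27.0) × 100
= 8.5160%

(Intermediate values are shown rounded; full precision is carried through to the final answer.)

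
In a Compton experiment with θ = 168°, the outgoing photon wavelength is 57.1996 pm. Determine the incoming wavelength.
52.4000 pm

From λ' = λ + Δλ, we have λ = λ' - Δλ

First calculate the Compton shift:
Δλ = λ_C(1 - cos θ)
Δλ = 2.4263 × (1 - cos(168°))
Δλ = 2.4263 × 1.9781
Δλ = 4.7996 pm

Initial wavelength:
λ = λ' - Δλ
λ = 57.1996 - 4.7996
λ = 52.4000 pm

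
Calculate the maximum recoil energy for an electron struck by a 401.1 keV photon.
245.0218 keV

Maximum energy transfer occurs at θ = 180° (backscattering).

Initial photon: E₀ = 401.1 keV → λ₀ = 3.0911 pm

Maximum Compton shift (at 180°):
Δλ_max = 2λ_C = 2 × 2.4263 = 4.8526 pm

Final wavelength:
λ' = 3.0911 + 4.8526 = 7.9437 pm

Minimum photon energy (maximum energy to electron):
E'_min = hc/λ' = 156.0782 keV

Maximum electron kinetic energy:
K_max = E₀ - E'_min = 401.1000 - 156.0782 = 245.0218 keV

(Intermediate values are shown rounded; full precision is carried through to the final answer.)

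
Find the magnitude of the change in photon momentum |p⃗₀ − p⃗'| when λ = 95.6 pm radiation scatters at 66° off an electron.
7.4943e-24 kg·m/s

Photon momentum magnitude is p = h/λ.

Initial momentum:
p₀ = h/λ = 6.6261e-34/9.5600e-11 = 6.9310e-24 kg·m/s

After scattering:
λ' = λ + Δλ = 95.6 + 1.4394 = 97.0394 pm
p' = h/λ' = 6.6261e-34/9.7039e-11 = 6.8282e-24 kg·m/s

Momentum is a vector; the scattered photon's direction makes angle θ = 66° with the incident direction. The magnitude of the vector change Δp⃗ = p⃗₀ − p⃗' is found from the law of cosines:
|Δp⃗|² = p₀² + p'² − 2p₀p'cos θ
|Δp⃗|² = (6.9310e-24)² + (6.8282e-24)² − 2·6.9310e-24·6.8282e-24·cos(66°)
|Δp⃗| = 7.4943e-24 kg·m/s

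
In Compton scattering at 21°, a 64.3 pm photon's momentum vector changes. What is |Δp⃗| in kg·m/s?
3.7512e-24 kg·m/s

Photon momentum magnitude is p = h/λ.

Initial momentum:
p₀ = h/λ = 6.6261e-34/6.4300e-11 = 1.0305e-23 kg·m/s

After scattering:
λ' = λ + Δλ = 64.3 + 0.1612 = 64.4612 pm
p' = h/λ' = 6.6261e-34/6.4461e-11 = 1.0279e-23 kg·m/s

Momentum is a vector; the scattered photon's direction makes angle θ = 21° with the incident direction. The magnitude of the vector change Δp⃗ = p⃗₀ − p⃗' is found from the law of cosines:
|Δp⃗|² = p₀² + p'² − 2p₀p'cos θ
|Δp⃗|² = (1.0305e-23)² + (1.0279e-23)² − 2·1.0305e-23·1.0279e-23·cos(21°)
|Δp⃗| = 3.7512e-24 kg·m/s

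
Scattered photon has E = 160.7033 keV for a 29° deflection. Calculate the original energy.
167.3001 keV

Convert final energy to wavelength (hc ≈ 1239.842 keV·pm):
λ' = hc/E' = 1239.842 / 160.7033 = 7.7151 pm

Calculate the Compton shift:
Δλ = λ_C(1 - cos(29°))
Δλ = 2.4263 × (1 - cos(29°))
Δλ = 0.3042 pm

Initial wavelength:
λ = λ' - Δλ = 7.7151 - 0.3042 = 7.4109 pm

Initial energy:
E = hc/λ = 1239.842 / 7.4109 = 167.3001 keV

(Intermediate values are shown rounded; full precision is carried through to the final answer.)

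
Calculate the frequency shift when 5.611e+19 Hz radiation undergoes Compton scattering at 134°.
2.440e+19 Hz (decrease)

Convert frequency to wavelength (c = 299792458 m/s):
λ₀ = c/f₀ = 299792458/5.611e+19 = 5.3429417e-12 m = 5.3429 pm

Calculate Compton shift:
Δλ = λ_C(1 - cos(134°)) = 4.1118 pm

Final wavelength:
λ' = λ₀ + Δλ = 5.3429 + 4.1118 = 9.4547 pm

Final frequency:
f' = c/λ' = 299792458/9.4547086e-12 = 3.1708270e+19 Hz

Frequency shift (decrease):
Δf = f₀ - f' = 5.611e+19 - 3.1708270e+19 = 2.440e+19 Hz

(Intermediate values are shown rounded; full precision is carried through to the final answer.)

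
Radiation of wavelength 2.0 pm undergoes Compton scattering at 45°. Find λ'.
2.7106 pm

Using the Compton formula: λ' = λ + λ_C(1 − cos θ)

For θ = 45°, cos θ = √2/2 (exact) ≈ 0.7071, so:
1 − cos 45° = 1 − (√2/2) ≈ 0.2929

Δλ = λ_C × 0.2929 = 2.4263 × 0.2929 = 0.7106 pm

λ' = 2.0 + 0.7106 = 2.7106 pm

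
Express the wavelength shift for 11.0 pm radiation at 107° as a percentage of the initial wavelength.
28.5063%

Calculate the Compton shift:
Δλ = λ_C(1 - cos(107°))
Δλ = 2.4263 × (1 - cos(107°))
Δλ = 2.4263 × 1.2924
Δλ = 3.1357 pm

Percentage change:
(Δλ/λ₀) × 100 = (3.1357/11.0) × 100
= 28.5063%

(Intermediate values are shown rounded; full precision is carried through to the final answer.)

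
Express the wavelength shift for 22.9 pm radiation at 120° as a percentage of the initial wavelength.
15.8929%

Calculate the Compton shift:
Δλ = λ_C(1 - cos(120°))
Δλ = 2.4263 × (1 - cos(120°))
Δλ = 2.4263 × 1.5000
Δλ = 3.6395 pm

Percentage change:
(Δλ/λ₀) × 100 = (3.6395/22.9) × 100
= 15.8929%

(Intermediate values are shown rounded; full precision is carried through to the final answer.)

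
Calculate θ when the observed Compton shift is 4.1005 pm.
133.63°

From the Compton formula Δλ = λ_C(1 - cos θ), we can solve for θ:

cos θ = 1 - Δλ/λ_C

Given:
- Δλ = 4.1005 pm
- λ_C = h/(m_e·c) ≈ 2.42631024 pm

cos θ = 1 - 4.1005/2.42631024
cos θ = 1 - 1.690015
cos θ = -0.690015

θ = arccos(-0.690015)
θ = 133.63°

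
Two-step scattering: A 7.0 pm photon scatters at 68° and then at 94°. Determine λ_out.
11.1130 pm

Apply Compton shift twice:

First scattering at θ₁ = 68°:
Δλ₁ = λ_C(1 - cos(68°))
Δλ₁ = 2.4263 × 0.6254
Δλ₁ = 1.5174 pm

After first scattering:
λ₁ = 7.0 + 1.5174 = 8.5174 pm

Second scattering at θ₂ = 94°:
Δλ₂ = λ_C(1 - cos(94°))
Δλ₂ = 2.4263 × 1.0698
Δλ₂ = 2.5956 pm

Final wavelength:
λ₂ = 8.5174 + 2.5956 = 11.1130 pm

Total shift: Δλ_total = 1.5174 + 2.5956 = 4.1130 pm

(Intermediate values are shown rounded; full precision is carried through to the final answer.)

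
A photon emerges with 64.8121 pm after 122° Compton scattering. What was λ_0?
61.1000 pm

From λ' = λ + Δλ, we have λ = λ' - Δλ

First calculate the Compton shift:
Δλ = λ_C(1 - cos θ)
Δλ = 2.4263 × (1 - cos(122°))
Δλ = 2.4263 × 1.5299
Δλ = 3.7121 pm

Initial wavelength:
λ = λ' - Δλ
λ = 64.8121 - 3.7121
λ = 61.1000 pm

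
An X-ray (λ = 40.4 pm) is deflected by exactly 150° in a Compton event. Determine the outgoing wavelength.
44.9276 pm

Using the Compton formula: λ' = λ + λ_C(1 − cos θ)

For θ = 150°, cos θ = -√3/2 (exact) ≈ -0.8660, so:
1 − cos 150° = 1 − (-√3/2) ≈ 1.8660

Δλ = λ_C × 1.8660 = 2.4263 × 1.8660 = 4.5276 pm

λ' = 40.4 + 4.5276 = 44.9276 pm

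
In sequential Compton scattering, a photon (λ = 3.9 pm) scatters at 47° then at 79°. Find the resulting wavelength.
6.6349 pm

Apply Compton shift twice:

First scattering at θ₁ = 47°:
Δλ₁ = λ_C(1 - cos(47°))
Δλ₁ = 2.4263 × 0.3180
Δλ₁ = 0.7716 pm

After first scattering:
λ₁ = 3.9 + 0.7716 = 4.6716 pm

Second scattering at θ₂ = 79°:
Δλ₂ = λ_C(1 - cos(79°))
Δλ₂ = 2.4263 × 0.8092
Δλ₂ = 1.9633 pm

Final wavelength:
λ₂ = 4.6716 + 1.9633 = 6.6349 pm

Total shift: Δλ_total = 0.7716 + 1.9633 = 2.7349 pm

(Intermediate values are shown rounded; full precision is carried through to the final answer.)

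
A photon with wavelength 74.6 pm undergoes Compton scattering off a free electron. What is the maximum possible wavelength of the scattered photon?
79.4526 pm (at θ = 180°)

The Compton shift is Δλ = λ_C(1 − cos θ).

Since cos θ ranges from −1 to 1, the factor (1 − cos θ) ranges from 0 to 2; the maximum shift occurs at θ = 180° (backscattering):
Δλ_max = 2λ_C = 2 × 2.4263 pm = 4.8526 pm

Maximum scattered wavelength:
λ'_max = λ₀ + Δλ_max = 74.6 + 4.8526 = 79.4526 pm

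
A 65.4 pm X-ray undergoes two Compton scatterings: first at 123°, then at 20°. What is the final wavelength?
69.2941 pm

Apply Compton shift twice:

First scattering at θ₁ = 123°:
Δλ₁ = λ_C(1 - cos(123°))
Δλ₁ = 2.4263 × 1.5446
Δλ₁ = 3.7478 pm

After first scattering:
λ₁ = 65.4 + 3.7478 = 69.1478 pm

Second scattering at θ₂ = 20°:
Δλ₂ = λ_C(1 - cos(20°))
Δλ₂ = 2.4263 × 0.0603
Δλ₂ = 0.1463 pm

Final wavelength:
λ₂ = 69.1478 + 0.1463 = 69.2941 pm

Total shift: Δλ_total = 3.7478 + 0.1463 = 3.8941 pm

(Intermediate values are shown rounded; full precision is carried through to the final answer.)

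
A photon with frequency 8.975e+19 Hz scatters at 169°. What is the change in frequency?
5.296e+19 Hz (decrease)

Convert frequency to wavelength (c = 299792458 m/s):
λ₀ = c/f₀ = 299792458/8.975e+19 = 3.3403059e-12 m = 3.3403 pm

Calculate Compton shift:
Δλ = λ_C(1 - cos(169°)) = 4.8080 pm

Final wavelength:
λ' = λ₀ + Δλ = 3.3403 + 4.8080 = 8.1483 pm

Final frequency:
f' = c/λ' = 299792458/8.1483483e-12 = 3.6791807e+19 Hz

Frequency shift (decrease):
Δf = f₀ - f' = 8.975e+19 - 3.6791807e+19 = 5.296e+19 Hz

(Intermediate values are shown rounded; full precision is carried through to the final answer.)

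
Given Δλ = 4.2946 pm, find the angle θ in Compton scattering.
140.36°

From the Compton formula Δλ = λ_C(1 - cos θ), we can solve for θ:

cos θ = 1 - Δλ/λ_C

Given:
- Δλ = 4.2946 pm
- λ_C = h/(m_e·c) ≈ 2.42631024 pm

cos θ = 1 - 4.2946/2.42631024
cos θ = 1 - 1.770013
cos θ = -0.770013

θ = arccos(-0.770013)
θ = 140.36°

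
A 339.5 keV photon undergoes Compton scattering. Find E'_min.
145.7851 keV (at θ = 180°)

The scattered photon has minimum energy when its wavelength is maximum, i.e., when the Compton shift Δλ = λ_C(1 − cos θ) is maximum. This occurs at θ = 180° (backscattering), giving Δλ_max = 2λ_C = 4.8526 pm.

Initial wavelength: λ₀ = hc/E₀ = 3.6520 pm
Maximum final wavelength: λ'_max = λ₀ + 2λ_C = 3.6520 + 4.8526 = 8.5046 pm
Minimum final energy: E'_min = hc/λ'_max = 145.7851 keV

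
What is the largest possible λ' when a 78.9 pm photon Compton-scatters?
83.7526 pm (at θ = 180°)

The Compton shift is Δλ = λ_C(1 − cos θ).

Since cos θ ranges from −1 to 1, the factor (1 − cos θ) ranges from 0 to 2; the maximum shift occurs at θ = 180° (backscattering):
Δλ_max = 2λ_C = 2 × 2.4263 pm = 4.8526 pm

Maximum scattered wavelength:
λ'_max = λ₀ + Δλ_max = 78.9 + 4.8526 = 83.7526 pm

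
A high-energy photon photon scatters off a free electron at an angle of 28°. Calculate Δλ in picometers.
0.2840 pm

Using the Compton scattering formula:
Δλ = λ_C(1 - cos θ)

where λ_C = h/(m_e·c) ≈ 2.4263 pm is the Compton wavelength of an electron.

For θ = 28°:
cos(28°) = 0.8829
1 - cos(28°) = 0.1171

Δλ = 2.4263 × 0.1171
Δλ = 0.2840 pm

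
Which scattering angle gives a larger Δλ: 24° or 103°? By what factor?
103° produces the larger shift by a factor of 14.169

Calculate both shifts using Δλ = λ_C(1 - cos θ):

For θ₁ = 24°:
Δλ₁ = 2.4263 × (1 - cos(24°))
Δλ₁ = 2.4263 × 0.0865
Δλ₁ = 0.2098 pm

For θ₂ = 103°:
Δλ₂ = 2.4263 × (1 - cos(103°))
Δλ₂ = 2.4263 × 1.2250
Δλ₂ = 2.9721 pm

The 103° angle produces the larger shift.
Ratio: 2.9721/0.2098 = 14.169

(Intermediate values are shown rounded; full precision is carried through to the final answer.)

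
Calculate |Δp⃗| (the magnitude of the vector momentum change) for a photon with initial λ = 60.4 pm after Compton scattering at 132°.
1.9416e-23 kg·m/s

Photon momentum magnitude is p = h/λ.

Initial momentum:
p₀ = h/λ = 6.6261e-34/6.0400e-11 = 1.0970e-23 kg·m/s

After scattering:
λ' = λ + Δλ = 60.4 + 4.0498 = 64.4498 pm
p' = h/λ' = 6.6261e-34/6.4450e-11 = 1.0281e-23 kg·m/s

Momentum is a vector; the scattered photon's direction makes angle θ = 132° with the incident direction. The magnitude of the vector change Δp⃗ = p⃗₀ − p⃗' is found from the law of cosines:
|Δp⃗|² = p₀² + p'² − 2p₀p'cos θ
|Δp⃗|² = (1.0970e-23)² + (1.0281e-23)² − 2·1.0970e-23·1.0281e-23·cos(132°)
|Δp⃗| = 1.9416e-23 kg·m/s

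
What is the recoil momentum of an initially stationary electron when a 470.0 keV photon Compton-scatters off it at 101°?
2.9825e-22 kg·m/s

The electron is initially at rest, so by conservation of momentum:
p⃗_e = p⃗₀ − p⃗'  (incident photon momentum minus scattered photon momentum)

Photon momentum magnitudes (p = h/λ = E/c):
λ₀ = hc/E₀ = 2.6380 pm → p₀ = h/λ₀ = 2.5118e-22 kg·m/s
Δλ = λ_C(1 − cos 101°) = 2.8893 pm
λ' = 5.5272 pm → p' = h/λ' = 1.1988e-22 kg·m/s

The scattered photon makes angle θ = 101° with the incident direction, so by the law of cosines:
|p⃗_e|² = p₀² + p'² − 2p₀p'cos θ
|p⃗_e|² = (2.5118e-22)² + (1.1988e-22)² − 2·2.5118e-22·1.1988e-22·cos(101°)
|p⃗_e| = 2.9825e-22 kg·m/s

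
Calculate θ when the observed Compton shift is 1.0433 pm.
55.25°

From the Compton formula Δλ = λ_C(1 - cos θ), we can solve for θ:

cos θ = 1 - Δλ/λ_C

Given:
- Δλ = 1.0433 pm
- λ_C = h/(m_e·c) ≈ 2.42631024 pm

cos θ = 1 - 1.0433/2.42631024
cos θ = 1 - 0.429994
cos θ = 0.570006

θ = arccos(0.570006)
θ = 55.25°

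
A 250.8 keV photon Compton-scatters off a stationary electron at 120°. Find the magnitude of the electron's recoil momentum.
1.8513e-22 kg·m/s

The electron is initially at rest, so by conservation of momentum:
p⃗_e = p⃗₀ − p⃗'  (incident photon momentum minus scattered photon momentum)

Photon momentum magnitudes (p = h/λ = E/c):
λ₀ = hc/E₀ = 4.9435 pm → p₀ = h/λ₀ = 1.3403e-22 kg·m/s
Δλ = λ_C(1 − cos 120°) = 3.6395 pm
λ' = 8.5830 pm → p' = h/λ' = 7.7200e-23 kg·m/s

The scattered photon makes angle θ = 120° with the incident direction, so by the law of cosines:
|p⃗_e|² = p₀² + p'² − 2p₀p'cos θ
|p⃗_e|² = (1.3403e-22)² + (7.7200e-23)² − 2·1.3403e-22·7.7200e-23·cos(120°)
|p⃗_e| = 1.8513e-22 kg·m/s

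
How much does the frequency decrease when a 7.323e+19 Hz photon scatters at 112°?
3.288e+19 Hz (decrease)

Convert frequency to wavelength (c = 299792458 m/s):
λ₀ = c/f₀ = 299792458/7.323e+19 = 4.0938476e-12 m = 4.0938 pm

Calculate Compton shift:
Δλ = λ_C(1 - cos(112°)) = 3.3352 pm

Final wavelength:
λ' = λ₀ + Δλ = 4.0938 + 3.3352 = 7.4291 pm

Final frequency:
f' = c/λ' = 299792458/7.4290696e-12 = 4.0353971e+19 Hz

Frequency shift (decrease):
Δf = f₀ - f' = 7.323e+19 - 4.0353971e+19 = 3.288e+19 Hz

(Intermediate values are shown rounded; full precision is carried through to the final answer.)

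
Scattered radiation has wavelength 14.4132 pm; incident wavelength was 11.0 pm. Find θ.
114.00°

First find the wavelength shift:
Δλ = λ' - λ = 14.4132 - 11.0 = 3.4132 pm

Using Δλ = λ_C(1 - cos θ), with λ_C = h/(m_e·c) ≈ 2.42631024 pm:
cos θ = 1 - Δλ/λ_C
cos θ = 1 - 3.4132/2.42631024
cos θ = -0.406745

θ = arccos(-0.406745)
θ = 114.00°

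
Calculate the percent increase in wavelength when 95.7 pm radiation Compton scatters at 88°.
2.4468%

Calculate the Compton shift:
Δλ = λ_C(1 - cos(88°))
Δλ = 2.4263 × (1 - cos(88°))
Δλ = 2.4263 × 0.9651
Δλ = 2.3416 pm

Percentage change:
(Δλ/λ₀) × 100 = (2.3416/95.7) × 100
= 2.4468%

(Intermediate values are shown rounded; full precision is carried through to the final answer.)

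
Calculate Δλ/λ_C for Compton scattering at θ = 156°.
1.9135 λ_C

The Compton shift formula is:
Δλ = λ_C(1 - cos θ)

Dividing both sides by λ_C:
Δλ/λ_C = 1 - cos θ

For θ = 156°:
Δλ/λ_C = 1 - cos(156°)
Δλ/λ_C = 1 - -0.9135
Δλ/λ_C = 1.9135

This means the shift is 1.9135 × λ_C = 4.6429 pm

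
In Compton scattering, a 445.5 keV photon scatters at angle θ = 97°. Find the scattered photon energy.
225.2195 keV

First convert energy to wavelength:
λ = hc/E, with hc ≈ 1239.842 keV·pm (i.e. 1239.842 eV·nm)

For E = 445.5 keV = 445500 eV:
λ = 1239.842 keV·pm / 445.5 keV
λ = 2.7830 pm

Calculate the Compton shift:
Δλ = λ_C(1 - cos(97°)) = 2.4263 × 1.1219
Δλ = 2.7220 pm

Final wavelength:
λ' = 2.7830 + 2.7220 = 5.5050 pm

Final energy:
E' = hc/λ' = 1239.842 / 5.5050 = 225.2195 keV

(Intermediate values are shown rounded; full precision is carried through to the final answer.)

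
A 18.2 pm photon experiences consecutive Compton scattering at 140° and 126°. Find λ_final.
26.3374 pm

Apply Compton shift twice:

First scattering at θ₁ = 140°:
Δλ₁ = λ_C(1 - cos(140°))
Δλ₁ = 2.4263 × 1.7660
Δλ₁ = 4.2850 pm

After first scattering:
λ₁ = 18.2 + 4.2850 = 22.4850 pm

Second scattering at θ₂ = 126°:
Δλ₂ = λ_C(1 - cos(126°))
Δλ₂ = 2.4263 × 1.5878
Δλ₂ = 3.8525 pm

Final wavelength:
λ₂ = 22.4850 + 3.8525 = 26.3374 pm

Total shift: Δλ_total = 4.2850 + 3.8525 = 8.1374 pm

(Intermediate values are shown rounded; full precision is carried through to the final answer.)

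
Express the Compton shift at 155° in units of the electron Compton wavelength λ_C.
1.9063 λ_C

The Compton shift formula is:
Δλ = λ_C(1 - cos θ)

Dividing both sides by λ_C:
Δλ/λ_C = 1 - cos θ

For θ = 155°:
Δλ/λ_C = 1 - cos(155°)
Δλ/λ_C = 1 - -0.9063
Δλ/λ_C = 1.9063

This means the shift is 1.9063 × λ_C = 4.6253 pm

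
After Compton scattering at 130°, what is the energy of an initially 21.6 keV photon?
20.1975 keV

First convert energy to wavelength:
λ = hc/E, with hc ≈ 1239.842 keV·pm (i.e. 1239.842 eV·nm)

For E = 21.6 keV = 21600 eV:
λ = 1239.842 keV·pm / 21.6 keV
λ = 57.4001 pm

Calculate the Compton shift:
Δλ = λ_C(1 - cos(130°)) = 2.4263 × 1.6428
Δλ = 3.9859 pm

Final wavelength:
λ' = 57.4001 + 3.9859 = 61.3860 pm

Final energy:
E' = hc/λ' = 1239.842 / 61.3860 = 20.1975 keV

(Intermediate values are shown rounded; full precision is carried through to the final answer.)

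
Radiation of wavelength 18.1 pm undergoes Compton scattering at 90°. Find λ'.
20.5263 pm

Using the Compton formula: λ' = λ + λ_C(1 − cos θ)

For θ = 90°, cos θ = 0 (exact) = 0.0000, so:
1 − cos 90° = 1 − (0) = 1.0000

Δλ = λ_C × 1.0000 = 2.4263 × 1.0000 = 2.4263 pm

λ' = 18.1 + 2.4263 = 20.5263 pm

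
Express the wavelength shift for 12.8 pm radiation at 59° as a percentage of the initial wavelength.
9.1927%

Calculate the Compton shift:
Δλ = λ_C(1 - cos(59°))
Δλ = 2.4263 × (1 - cos(59°))
Δλ = 2.4263 × 0.4850
Δλ = 1.1767 pm

Percentage change:
(Δλ/λ₀) × 100 = (1.1767/12.8) × 100
= 9.1927%

(Intermediate values are shown rounded; full precision is carried through to the final answer.)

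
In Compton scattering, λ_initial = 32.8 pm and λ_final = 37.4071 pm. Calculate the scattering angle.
154.00°

First find the wavelength shift:
Δλ = λ' - λ = 37.4071 - 32.8 = 4.6071 pm

Using Δλ = λ_C(1 - cos θ), with λ_C = h/(m_e·c) ≈ 2.42631024 pm:
cos θ = 1 - Δλ/λ_C
cos θ = 1 - 4.6071/2.42631024
cos θ = -0.898809

θ = arccos(-0.898809)
θ = 154.00°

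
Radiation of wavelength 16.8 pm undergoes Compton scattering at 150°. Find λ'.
21.3276 pm

Using the Compton formula: λ' = λ + λ_C(1 − cos θ)

For θ = 150°, cos θ = -√3/2 (exact) ≈ -0.8660, so:
1 − cos 150° = 1 − (-√3/2) ≈ 1.8660

Δλ = λ_C × 1.8660 = 2.4263 × 1.8660 = 4.5276 pm

λ' = 16.8 + 4.5276 = 21.3276 pm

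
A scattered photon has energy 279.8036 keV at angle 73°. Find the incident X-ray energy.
456.8001 keV

Convert final energy to wavelength (hc ≈ 1239.842 keV·pm):
λ' = hc/E' = 1239.842 / 279.8036 = 4.4311 pm

Calculate the Compton shift:
Δλ = λ_C(1 - cos(73°))
Δλ = 2.4263 × (1 - cos(73°))
Δλ = 1.7169 pm

Initial wavelength:
λ = λ' - Δλ = 4.4311 - 1.7169 = 2.7142 pm

Initial energy:
E = hc/λ = 1239.842 / 2.7142 = 456.8001 keV

(Intermediate values are shown rounded; full precision is carried through to the final answer.)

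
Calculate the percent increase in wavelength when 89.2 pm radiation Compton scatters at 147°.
5.0013%

Calculate the Compton shift:
Δλ = λ_C(1 - cos(147°))
Δλ = 2.4263 × (1 - cos(147°))
Δλ = 2.4263 × 1.8387
Δλ = 4.4612 pm

Percentage change:
(Δλ/λ₀) × 100 = (4.4612/89.2) × 100
= 5.0013%

(Intermediate values are shown rounded; full precision is carried through to the final answer.)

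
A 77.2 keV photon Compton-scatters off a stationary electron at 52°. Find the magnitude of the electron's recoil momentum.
3.5239e-23 kg·m/s

The electron is initially at rest, so by conservation of momentum:
p⃗_e = p⃗₀ − p⃗'  (incident photon momentum minus scattered photon momentum)

Photon momentum magnitudes (p = h/λ = E/c):
λ₀ = hc/E₀ = 16.0601 pm → p₀ = h/λ₀ = 4.1258e-23 kg·m/s
Δλ = λ_C(1 − cos 52°) = 0.9325 pm
λ' = 16.9927 pm → p' = h/λ' = 3.8994e-23 kg·m/s

The scattered photon makes angle θ = 52° with the incident direction, so by the law of cosines:
|p⃗_e|² = p₀² + p'² − 2p₀p'cos θ
|p⃗_e|² = (4.1258e-23)² + (3.8994e-23)² − 2·4.1258e-23·3.8994e-23·cos(52°)
|p⃗_e| = 3.5239e-23 kg·m/s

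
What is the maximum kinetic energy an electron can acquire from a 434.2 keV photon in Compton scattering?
273.3504 keV

Maximum energy transfer occurs at θ = 180° (backscattering).

Initial photon: E₀ = 434.2 keV → λ₀ = 2.8555 pm

Maximum Compton shift (at 180°):
Δλ_max = 2λ_C = 2 × 2.4263 = 4.8526 pm

Final wavelength:
λ' = 2.8555 + 4.8526 = 7.7081 pm

Minimum photon energy (maximum energy to electron):
E'_min = hc/λ' = 160.8496 keV

Maximum electron kinetic energy:
K_max = E₀ - E'_min = 434.2000 - 160.8496 = 273.3504 keV

(Intermediate values are shown rounded; full precision is carried through to the final answer.)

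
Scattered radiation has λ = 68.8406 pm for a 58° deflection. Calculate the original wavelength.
67.7000 pm

From λ' = λ + Δλ, we have λ = λ' - Δλ

First calculate the Compton shift:
Δλ = λ_C(1 - cos θ)
Δλ = 2.4263 × (1 - cos(58°))
Δλ = 2.4263 × 0.4701
Δλ = 1.1406 pm

Initial wavelength:
λ = λ' - Δλ
λ = 68.8406 - 1.1406
λ = 67.7000 pm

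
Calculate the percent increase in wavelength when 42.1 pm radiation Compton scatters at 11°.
0.1059%

Calculate the Compton shift:
Δλ = λ_C(1 - cos(11°))
Δλ = 2.4263 × (1 - cos(11°))
Δλ = 2.4263 × 0.0184
Δλ = 0.0446 pm

Percentage change:
(Δλ/λ₀) × 100 = (0.0446/42.1) × 100
= 0.1059%

(Intermediate values are shown rounded; full precision is carried through to the final answer.)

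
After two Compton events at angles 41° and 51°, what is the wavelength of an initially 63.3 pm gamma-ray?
64.7945 pm

Apply Compton shift twice:

First scattering at θ₁ = 41°:
Δλ₁ = λ_C(1 - cos(41°))
Δλ₁ = 2.4263 × 0.2453
Δλ₁ = 0.5952 pm

After first scattering:
λ₁ = 63.3 + 0.5952 = 63.8952 pm

Second scattering at θ₂ = 51°:
Δλ₂ = λ_C(1 - cos(51°))
Δλ₂ = 2.4263 × 0.3707
Δλ₂ = 0.8994 pm

Final wavelength:
λ₂ = 63.8952 + 0.8994 = 64.7945 pm

Total shift: Δλ_total = 0.5952 + 0.8994 = 1.4945 pm

(Intermediate values are shown rounded; full precision is carried through to the final answer.)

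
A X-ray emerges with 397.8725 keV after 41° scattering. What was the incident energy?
491.8001 keV

Convert final energy to wavelength (hc ≈ 1239.842 keV·pm):
λ' = hc/E' = 1239.842 / 397.8725 = 3.1162 pm

Calculate the Compton shift:
Δλ = λ_C(1 - cos(41°))
Δλ = 2.4263 × (1 - cos(41°))
Δλ = 0.5952 pm

Initial wavelength:
λ = λ' - Δλ = 3.1162 - 0.5952 = 2.5210 pm

Initial energy:
E = hc/λ = 1239.842 / 2.5210 = 491.8001 keV

(Intermediate values are shown rounded; full precision is carried through to the final answer.)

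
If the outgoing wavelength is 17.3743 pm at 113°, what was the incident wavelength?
14.0000 pm

From λ' = λ + Δλ, we have λ = λ' - Δλ

First calculate the Compton shift:
Δλ = λ_C(1 - cos θ)
Δλ = 2.4263 × (1 - cos(113°))
Δλ = 2.4263 × 1.3907
Δλ = 3.3743 pm

Initial wavelength:
λ = λ' - Δλ
λ = 17.3743 - 3.3743
λ = 14.0000 pm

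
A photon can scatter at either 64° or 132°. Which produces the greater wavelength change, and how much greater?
132° produces the larger shift by a factor of 2.972

Calculate both shifts using Δλ = λ_C(1 - cos θ):

For θ₁ = 64°:
Δλ₁ = 2.4263 × (1 - cos(64°))
Δλ₁ = 2.4263 × 0.5616
Δλ₁ = 1.3627 pm

For θ₂ = 132°:
Δλ₂ = 2.4263 × (1 - cos(132°))
Δλ₂ = 2.4263 × 1.6691
Δλ₂ = 4.0498 pm

The 132° angle produces the larger shift.
Ratio: 4.0498/1.3627 = 2.972

(Intermediate values are shown rounded; full precision is carried through to the final answer.)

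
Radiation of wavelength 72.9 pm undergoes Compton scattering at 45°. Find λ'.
73.6106 pm

Using the Compton formula: λ' = λ + λ_C(1 − cos θ)

For θ = 45°, cos θ = √2/2 (exact) ≈ 0.7071, so:
1 − cos 45° = 1 − (√2/2) ≈ 0.2929

Δλ = λ_C × 0.2929 = 2.4263 × 0.2929 = 0.7106 pm

λ' = 72.9 + 0.7106 = 73.6106 pm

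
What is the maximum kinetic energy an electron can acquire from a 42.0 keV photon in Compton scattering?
5.9294 keV

Maximum energy transfer occurs at θ = 180° (backscattering).

Initial photon: E₀ = 42.0 keV → λ₀ = 29.5200 pm

Maximum Compton shift (at 180°):
Δλ_max = 2λ_C = 2 × 2.4263 = 4.8526 pm

Final wavelength:
λ' = 29.5200 + 4.8526 = 34.3727 pm

Minimum photon energy (maximum energy to electron):
E'_min = hc/λ' = 36.0706 keV

Maximum electron kinetic energy:
K_max = E₀ - E'_min = 42.0000 - 36.0706 = 5.9294 keV

(Intermediate values are shown rounded; full precision is carried through to the final answer.)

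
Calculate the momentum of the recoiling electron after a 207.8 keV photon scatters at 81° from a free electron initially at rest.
1.2766e-22 kg·m/s

The electron is initially at rest, so by conservation of momentum:
p⃗_e = p⃗₀ − p⃗'  (incident photon momentum minus scattered photon momentum)

Photon momentum magnitudes (p = h/λ = E/c):
λ₀ = hc/E₀ = 5.9665 pm → p₀ = h/λ₀ = 1.1105e-22 kg·m/s
Δλ = λ_C(1 − cos 81°) = 2.0468 pm
λ' = 8.0133 pm → p' = h/λ' = 8.2689e-23 kg·m/s

The scattered photon makes angle θ = 81° with the incident direction, so by the law of cosines:
|p⃗_e|² = p₀² + p'² − 2p₀p'cos θ
|p⃗_e|² = (1.1105e-22)² + (8.2689e-23)² − 2·1.1105e-22·8.2689e-23·cos(81°)
|p⃗_e| = 1.2766e-22 kg·m/s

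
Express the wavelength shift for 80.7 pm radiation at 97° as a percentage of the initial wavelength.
3.3730%

Calculate the Compton shift:
Δλ = λ_C(1 - cos(97°))
Δλ = 2.4263 × (1 - cos(97°))
Δλ = 2.4263 × 1.1219
Δλ = 2.7220 pm

Percentage change:
(Δλ/λ₀) × 100 = (2.7220/80.7) × 100
= 3.3730%

(Intermediate values are shown rounded; full precision is carried through to the final answer.)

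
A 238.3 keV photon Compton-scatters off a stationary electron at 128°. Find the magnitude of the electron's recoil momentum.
1.8134e-22 kg·m/s

The electron is initially at rest, so by conservation of momentum:
p⃗_e = p⃗₀ − p⃗'  (incident photon momentum minus scattered photon momentum)

Photon momentum magnitudes (p = h/λ = E/c):
λ₀ = hc/E₀ = 5.2029 pm → p₀ = h/λ₀ = 1.2735e-22 kg·m/s
Δλ = λ_C(1 − cos 128°) = 3.9201 pm
λ' = 9.1230 pm → p' = h/λ' = 7.2631e-23 kg·m/s

The scattered photon makes angle θ = 128° with the incident direction, so by the law of cosines:
|p⃗_e|² = p₀² + p'² − 2p₀p'cos θ
|p⃗_e|² = (1.2735e-22)² + (7.2631e-23)² − 2·1.2735e-22·7.2631e-23·cos(128°)
|p⃗_e| = 1.8134e-22 kg·m/s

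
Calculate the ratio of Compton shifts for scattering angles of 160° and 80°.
160° produces the larger shift by a factor of 2.347

Calculate both shifts using Δλ = λ_C(1 - cos θ):

For θ₁ = 80°:
Δλ₁ = 2.4263 × (1 - cos(80°))
Δλ₁ = 2.4263 × 0.8264
Δλ₁ = 2.0050 pm

For θ₂ = 160°:
Δλ₂ = 2.4263 × (1 - cos(160°))
Δλ₂ = 2.4263 × 1.9397
Δλ₂ = 4.7063 pm

The 160° angle produces the larger shift.
Ratio: 4.7063/2.0050 = 2.347

(Intermediate values are shown rounded; full precision is carried through to the final answer.)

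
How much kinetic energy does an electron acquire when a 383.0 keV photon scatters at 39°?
54.8170 keV

By energy conservation: K_e = E_initial - E_final

First find the scattered photon energy:
Initial wavelength: λ = hc/E = 3.2372 pm
Compton shift: Δλ = λ_C(1 - cos(39°)) = 0.5407 pm
Final wavelength: λ' = 3.2372 + 0.5407 = 3.7779 pm
Final photon energy: E' = hc/λ' = 328.1830 keV

Electron kinetic energy:
K_e = E - E' = 383.0000 - 328.1830 = 54.8170 keV

(Intermediate values are shown rounded; full precision is carried through to the final answer.)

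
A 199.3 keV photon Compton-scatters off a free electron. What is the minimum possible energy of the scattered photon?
111.9637 keV (at θ = 180°)

The scattered photon has minimum energy when its wavelength is maximum, i.e., when the Compton shift Δλ = λ_C(1 − cos θ) is maximum. This occurs at θ = 180° (backscattering), giving Δλ_max = 2λ_C = 4.8526 pm.

Initial wavelength: λ₀ = hc/E₀ = 6.2210 pm
Maximum final wavelength: λ'_max = λ₀ + 2λ_C = 6.2210 + 4.8526 = 11.0736 pm
Minimum final energy: E'_min = hc/λ'_max = 111.9637 keV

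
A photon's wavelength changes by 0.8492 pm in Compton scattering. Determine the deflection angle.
49.46°

From the Compton formula Δλ = λ_C(1 - cos θ), we can solve for θ:

cos θ = 1 - Δλ/λ_C

Given:
- Δλ = 0.8492 pm
- λ_C = h/(m_e·c) ≈ 2.42631024 pm

cos θ = 1 - 0.8492/2.42631024
cos θ = 1 - 0.349996
cos θ = 0.650004

θ = arccos(0.650004)
θ = 49.46°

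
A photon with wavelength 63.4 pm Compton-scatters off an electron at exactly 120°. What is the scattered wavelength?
67.0395 pm

Using the Compton formula: λ' = λ + λ_C(1 − cos θ)

For θ = 120°, cos θ = -1/2 (exact) = -0.5000, so:
1 − cos 120° = 1 − (-1/2) = 1.5000

Δλ = λ_C × 1.5000 = 2.4263 × 1.5000 = 3.6395 pm

λ' = 63.4 + 3.6395 = 67.0395 pm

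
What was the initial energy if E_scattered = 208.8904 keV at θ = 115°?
499.2001 keV

Convert final energy to wavelength (hc ≈ 1239.842 keV·pm):
λ' = hc/E' = 1239.842 / 208.8904 = 5.9354 pm

Calculate the Compton shift:
Δλ = λ_C(1 - cos(115°))
Δλ = 2.4263 × (1 - cos(115°))
Δλ = 3.4517 pm

Initial wavelength:
λ = λ' - Δλ = 5.9354 - 3.4517 = 2.4837 pm

Initial energy:
E = hc/λ = 1239.842 / 2.4837 = 499.2001 keV

(Intermediate values are shown rounded; full precision is carried through to the final answer.)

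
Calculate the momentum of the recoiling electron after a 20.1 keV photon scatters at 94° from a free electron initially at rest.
1.5398e-23 kg·m/s

The electron is initially at rest, so by conservation of momentum:
p⃗_e = p⃗₀ − p⃗'  (incident photon momentum minus scattered photon momentum)

Photon momentum magnitudes (p = h/λ = E/c):
λ₀ = hc/E₀ = 61.6837 pm → p₀ = h/λ₀ = 1.0742e-23 kg·m/s
Δλ = λ_C(1 − cos 94°) = 2.5956 pm
λ' = 64.2792 pm → p' = h/λ' = 1.0308e-23 kg·m/s

The scattered photon makes angle θ = 94° with the incident direction, so by the law of cosines:
|p⃗_e|² = p₀² + p'² − 2p₀p'cos θ
|p⃗_e|² = (1.0742e-23)² + (1.0308e-23)² − 2·1.0742e-23·1.0308e-23·cos(94°)
|p⃗_e| = 1.5398e-23 kg·m/s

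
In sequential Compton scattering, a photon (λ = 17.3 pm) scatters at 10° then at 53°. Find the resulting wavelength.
18.3030 pm

Apply Compton shift twice:

First scattering at θ₁ = 10°:
Δλ₁ = λ_C(1 - cos(10°))
Δλ₁ = 2.4263 × 0.0152
Δλ₁ = 0.0369 pm

After first scattering:
λ₁ = 17.3 + 0.0369 = 17.3369 pm

Second scattering at θ₂ = 53°:
Δλ₂ = λ_C(1 - cos(53°))
Δλ₂ = 2.4263 × 0.3982
Δλ₂ = 0.9661 pm

Final wavelength:
λ₂ = 17.3369 + 0.9661 = 18.3030 pm

Total shift: Δλ_total = 0.0369 + 0.9661 = 1.0030 pm

(Intermediate values are shown rounded; full precision is carried through to the final answer.)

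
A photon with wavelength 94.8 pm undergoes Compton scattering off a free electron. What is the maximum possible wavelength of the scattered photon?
99.6526 pm (at θ = 180°)

The Compton shift is Δλ = λ_C(1 − cos θ).

Since cos θ ranges from −1 to 1, the factor (1 − cos θ) ranges from 0 to 2; the maximum shift occurs at θ = 180° (backscattering):
Δλ_max = 2λ_C = 2 × 2.4263 pm = 4.8526 pm

Maximum scattered wavelength:
λ'_max = λ₀ + Δλ_max = 94.8 + 4.8526 = 99.6526 pm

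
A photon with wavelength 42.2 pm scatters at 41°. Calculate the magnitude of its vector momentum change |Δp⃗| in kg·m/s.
1.0923e-23 kg·m/s

Photon momentum magnitude is p = h/λ.

Initial momentum:
p₀ = h/λ = 6.6261e-34/4.2200e-11 = 1.5702e-23 kg·m/s

After scattering:
λ' = λ + Δλ = 42.2 + 0.5952 = 42.7952 pm
p' = h/λ' = 6.6261e-34/4.2795e-11 = 1.5483e-23 kg·m/s

Momentum is a vector; the scattered photon's direction makes angle θ = 41° with the incident direction. The magnitude of the vector change Δp⃗ = p⃗₀ − p⃗' is found from the law of cosines:
|Δp⃗|² = p₀² + p'² − 2p₀p'cos θ
|Δp⃗|² = (1.5702e-23)² + (1.5483e-23)² − 2·1.5702e-23·1.5483e-23·cos(41°)
|Δp⃗| = 1.0923e-23 kg·m/s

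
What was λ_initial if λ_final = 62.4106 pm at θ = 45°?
61.7000 pm

From λ' = λ + Δλ, we have λ = λ' - Δλ

First calculate the Compton shift:
Δλ = λ_C(1 - cos θ)
Δλ = 2.4263 × (1 - cos(45°))
Δλ = 2.4263 × 0.2929
Δλ = 0.7106 pm

Initial wavelength:
λ = λ' - Δλ
λ = 62.4106 - 0.7106
λ = 61.7000 pm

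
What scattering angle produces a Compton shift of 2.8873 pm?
100.95°

From the Compton formula Δλ = λ_C(1 - cos θ), we can solve for θ:

cos θ = 1 - Δλ/λ_C

Given:
- Δλ = 2.8873 pm
- λ_C = h/(m_e·c) ≈ 2.42631024 pm

cos θ = 1 - 2.8873/2.42631024
cos θ = 1 - 1.189996
cos θ = -0.189996

θ = arccos(-0.189996)
θ = 100.95°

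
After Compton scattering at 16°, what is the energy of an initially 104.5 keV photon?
103.6787 keV

First convert energy to wavelength:
λ = hc/E, with hc ≈ 1239.842 keV·pm (i.e. 1239.842 eV·nm)

For E = 104.5 keV = 104500 eV:
λ = 1239.842 keV·pm / 104.5 keV
λ = 11.8645 pm

Calculate the Compton shift:
Δλ = λ_C(1 - cos(16°)) = 2.4263 × 0.0387
Δλ = 0.0940 pm

Final wavelength:
λ' = 11.8645 + 0.0940 = 11.9585 pm

Final energy:
E' = hc/λ' = 1239.842 / 11.9585 = 103.6787 keV

(Intermediate values are shown rounded; full precision is carried through to the final answer.)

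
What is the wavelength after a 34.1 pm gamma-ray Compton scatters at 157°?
38.7597 pm

Using the Compton scattering formula:
λ' = λ + Δλ = λ + λ_C(1 - cos θ)

Given:
- Initial wavelength λ = 34.1 pm
- Scattering angle θ = 157°
- Compton wavelength λ_C ≈ 2.4263 pm

Calculate the shift:
Δλ = 2.4263 × (1 - cos(157°))
Δλ = 2.4263 × 1.9205
Δλ = 4.6597 pm

Final wavelength:
λ' = 34.1 + 4.6597 = 38.7597 pm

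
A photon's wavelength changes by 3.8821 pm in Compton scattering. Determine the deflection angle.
126.87°

From the Compton formula Δλ = λ_C(1 - cos θ), we can solve for θ:

cos θ = 1 - Δλ/λ_C

Given:
- Δλ = 3.8821 pm
- λ_C = h/(m_e·c) ≈ 2.42631024 pm

cos θ = 1 - 3.8821/2.42631024
cos θ = 1 - 1.600001
cos θ = -0.600001

θ = arccos(-0.600001)
θ = 126.87°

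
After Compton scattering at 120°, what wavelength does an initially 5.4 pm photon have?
9.0395 pm

Using the Compton formula: λ' = λ + λ_C(1 − cos θ)

For θ = 120°, cos θ = -1/2 (exact) = -0.5000, so:
1 − cos 120° = 1 − (-1/2) = 1.5000

Δλ = λ_C × 1.5000 = 2.4263 × 1.5000 = 3.6395 pm

λ' = 5.4 + 3.6395 = 9.0395 pm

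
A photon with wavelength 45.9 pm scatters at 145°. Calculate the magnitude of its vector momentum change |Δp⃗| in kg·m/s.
2.6330e-23 kg·m/s

Photon momentum magnitude is p = h/λ.

Initial momentum:
p₀ = h/λ = 6.6261e-34/4.5900e-11 = 1.4436e-23 kg·m/s

After scattering:
λ' = λ + Δλ = 45.9 + 4.4138 = 50.3138 pm
p' = h/λ' = 6.6261e-34/5.0314e-11 = 1.3169e-23 kg·m/s

Momentum is a vector; the scattered photon's direction makes angle θ = 145° with the incident direction. The magnitude of the vector change Δp⃗ = p⃗₀ − p⃗' is found from the law of cosines:
|Δp⃗|² = p₀² + p'² − 2p₀p'cos θ
|Δp⃗|² = (1.4436e-23)² + (1.3169e-23)² − 2·1.4436e-23·1.3169e-23·cos(145°)
|Δp⃗| = 2.6330e-23 kg·m/s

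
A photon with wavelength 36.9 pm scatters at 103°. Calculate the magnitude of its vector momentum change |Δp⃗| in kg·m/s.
2.7072e-23 kg·m/s

Photon momentum magnitude is p = h/λ.

Initial momentum:
p₀ = h/λ = 6.6261e-34/3.6900e-11 = 1.7957e-23 kg·m/s

After scattering:
λ' = λ + Δλ = 36.9 + 2.9721 = 39.8721 pm
p' = h/λ' = 6.6261e-34/3.9872e-11 = 1.6618e-23 kg·m/s

Momentum is a vector; the scattered photon's direction makes angle θ = 103° with the incident direction. The magnitude of the vector change Δp⃗ = p⃗₀ − p⃗' is found from the law of cosines:
|Δp⃗|² = p₀² + p'² − 2p₀p'cos θ
|Δp⃗|² = (1.7957e-23)² + (1.6618e-23)² − 2·1.7957e-23·1.6618e-23·cos(103°)
|Δp⃗| = 2.7072e-23 kg·m/s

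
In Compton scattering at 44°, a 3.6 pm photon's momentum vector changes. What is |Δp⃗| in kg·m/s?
1.2980e-22 kg·m/s

Photon momentum magnitude is p = h/λ.

Initial momentum:
p₀ = h/λ = 6.6261e-34/3.6000e-12 = 1.8406e-22 kg·m/s

After scattering:
λ' = λ + Δλ = 3.6 + 0.6810 = 4.2810 pm
p' = h/λ' = 6.6261e-34/4.2810e-12 = 1.5478e-22 kg·m/s

Momentum is a vector; the scattered photon's direction makes angle θ = 44° with the incident direction. The magnitude of the vector change Δp⃗ = p⃗₀ − p⃗' is found from the law of cosines:
|Δp⃗|² = p₀² + p'² − 2p₀p'cos θ
|Δp⃗|² = (1.8406e-22)² + (1.5478e-22)² − 2·1.8406e-22·1.5478e-22·cos(44°)
|Δp⃗| = 1.2980e-22 kg·m/s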